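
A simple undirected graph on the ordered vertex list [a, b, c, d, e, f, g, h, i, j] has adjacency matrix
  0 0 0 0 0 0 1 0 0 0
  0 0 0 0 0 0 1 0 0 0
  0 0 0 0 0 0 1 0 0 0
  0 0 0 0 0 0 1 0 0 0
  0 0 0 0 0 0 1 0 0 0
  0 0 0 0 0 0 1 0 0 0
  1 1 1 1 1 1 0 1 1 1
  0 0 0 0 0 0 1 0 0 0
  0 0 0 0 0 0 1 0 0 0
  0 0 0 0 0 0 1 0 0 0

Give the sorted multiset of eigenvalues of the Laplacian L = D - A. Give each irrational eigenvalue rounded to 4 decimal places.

Reading degrees in the order [a, b, c, d, e, f, g, h, i, j] gives [1, 1, 1, 1, 1, 1, 9, 1, 1, 1]; set D = diag(1, 1, 1, 1, 1, 1, 9, 1, 1, 1) and form L = D - A. Since every row of L sums to 0, the all-ones vector is in the kernel and 0 is an eigenvalue. By the matrix-tree theorem the graph has (1/10) * product of the nonzero eigenvalues = 1 spanning tree. The eigenvalues sum to 18, which equals trace(L) = 2|E|.

[0, 1, 1, 1, 1, 1, 1, 1, 1, 10]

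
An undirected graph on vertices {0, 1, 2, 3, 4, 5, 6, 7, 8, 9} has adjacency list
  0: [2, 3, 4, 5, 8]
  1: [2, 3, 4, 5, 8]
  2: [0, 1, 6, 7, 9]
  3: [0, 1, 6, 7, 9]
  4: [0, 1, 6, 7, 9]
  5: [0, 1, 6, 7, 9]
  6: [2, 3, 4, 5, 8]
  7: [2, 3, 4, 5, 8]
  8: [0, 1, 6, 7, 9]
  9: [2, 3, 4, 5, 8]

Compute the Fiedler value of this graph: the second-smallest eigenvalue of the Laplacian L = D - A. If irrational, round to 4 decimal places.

Each diagonal entry of L is the vertex degree and each off-diagonal entry is -1 where an edge is present, 0 otherwise; in the order [0, 1, 2, 3, 4, 5, 6, 7, 8, 9] the diagonal is [5, 5, 5, 5, 5, 5, 5, 5, 5, 5]. The sorted Laplacian eigenvalues are [0, 5, 5, 5, 5, 5, 5, 5, 5, 10]; the algebraic connectivity is the second entry, 5. By the matrix-tree theorem the graph has (1/10) * product of the nonzero eigenvalues = 390625 spanning trees.

5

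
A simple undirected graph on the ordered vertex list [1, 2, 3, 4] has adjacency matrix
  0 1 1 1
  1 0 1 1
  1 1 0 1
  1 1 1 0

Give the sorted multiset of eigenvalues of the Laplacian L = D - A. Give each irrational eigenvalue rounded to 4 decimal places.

[0, 4, 4, 4]

Each diagonal entry of L is the vertex degree and each off-diagonal entry is -1 where an edge is present, 0 otherwise; in the order [1, 2, 3, 4] the diagonal is [3, 3, 3, 3]. L is symmetric positive semidefinite, so every eigenvalue is real and nonnegative. By the matrix-tree theorem the graph has (1/4) * product of the nonzero eigenvalues = 16 spanning trees.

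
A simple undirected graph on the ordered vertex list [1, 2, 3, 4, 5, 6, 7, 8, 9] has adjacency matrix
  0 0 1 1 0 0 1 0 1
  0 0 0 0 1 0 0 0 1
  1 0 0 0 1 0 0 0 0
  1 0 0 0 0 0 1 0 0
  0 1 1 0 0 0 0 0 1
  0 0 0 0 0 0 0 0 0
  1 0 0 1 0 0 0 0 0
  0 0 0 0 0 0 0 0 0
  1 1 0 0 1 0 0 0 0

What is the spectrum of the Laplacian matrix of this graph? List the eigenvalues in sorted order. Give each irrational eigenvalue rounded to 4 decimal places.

[0, 0, 0, 0.6338, 1.7405, 3, 3.3172, 3.8665, 5.4420]

Reading degrees in the order [1, 2, 3, 4, 5, 6, 7, 8, 9] gives [4, 2, 2, 2, 3, 0, 2, 0, 3]; set D = diag(4, 2, 2, 2, 3, 0, 2, 0, 3) and form L = D - A. L is symmetric positive semidefinite, so every eigenvalue is real and nonnegative. The 3 zero eigenvalues correspond to the 3 connected components.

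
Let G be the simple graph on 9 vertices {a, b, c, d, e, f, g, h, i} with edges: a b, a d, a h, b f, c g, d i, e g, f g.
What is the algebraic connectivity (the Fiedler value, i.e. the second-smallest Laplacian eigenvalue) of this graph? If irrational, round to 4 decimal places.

With the vertex order [a, b, c, d, e, f, g, h, i], the degrees are [3, 2, 1, 2, 1, 2, 3, 1, 1], giving D = diag(3, 2, 1, 2, 1, 2, 3, 1, 1) and L = D - A. The smallest Laplacian eigenvalue is always 0. The next one, lambda_2 = 0.1538, measures how hard the graph is to disconnect: larger values mean better connectivity. By the matrix-tree theorem the graph has (1/9) * product of the nonzero eigenvalues = 1 spanning tree.

0.1538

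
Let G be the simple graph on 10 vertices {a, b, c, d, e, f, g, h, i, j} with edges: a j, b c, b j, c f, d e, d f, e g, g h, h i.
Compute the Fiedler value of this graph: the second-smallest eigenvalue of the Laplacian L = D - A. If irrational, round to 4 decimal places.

Reading degrees in the order [a, b, c, d, e, f, g, h, i, j] gives [1, 2, 2, 2, 2, 2, 2, 2, 1, 2]; set D = diag(1, 2, 2, 2, 2, 2, 2, 2, 1, 2) and form L = D - A. Computing the eigenvalues of L and sorting gives [0, 0.0979, 0.3820, 0.8244, 1.3820, 2, 2.6180, 3.1756, 3.6180, 3.9021]. The Fiedler value lambda_2 = 0.0979 is strictly positive, so the graph is connected.

0.0979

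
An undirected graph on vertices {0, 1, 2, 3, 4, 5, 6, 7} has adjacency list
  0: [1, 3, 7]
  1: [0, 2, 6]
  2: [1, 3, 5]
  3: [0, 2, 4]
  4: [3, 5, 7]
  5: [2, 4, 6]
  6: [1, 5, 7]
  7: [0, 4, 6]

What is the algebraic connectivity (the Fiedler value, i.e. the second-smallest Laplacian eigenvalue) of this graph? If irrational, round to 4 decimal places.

2

Reading degrees in the order [0, 1, 2, 3, 4, 5, 6, 7] gives [3, 3, 3, 3, 3, 3, 3, 3]; set D = diag(3, 3, 3, 3, 3, 3, 3, 3) and form L = D - A. The sorted Laplacian eigenvalues are [0, 2, 2, 2, 4, 4, 4, 6]; the algebraic connectivity is the second entry, 2. There is one zero in the spectrum, matching the 1 component.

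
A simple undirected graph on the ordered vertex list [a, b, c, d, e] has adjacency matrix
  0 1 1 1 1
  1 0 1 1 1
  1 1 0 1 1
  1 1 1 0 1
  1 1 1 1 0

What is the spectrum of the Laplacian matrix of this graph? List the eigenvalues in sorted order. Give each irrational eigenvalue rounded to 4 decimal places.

[0, 5, 5, 5, 5]

With the vertex order [a, b, c, d, e], the degrees are [4, 4, 4, 4, 4], giving D = diag(4, 4, 4, 4, 4) and L = D - A. The multiplicity of 0 as a Laplacian eigenvalue equals the number of connected components. By the matrix-tree theorem the graph has (1/5) * product of the nonzero eigenvalues = 125 spanning trees.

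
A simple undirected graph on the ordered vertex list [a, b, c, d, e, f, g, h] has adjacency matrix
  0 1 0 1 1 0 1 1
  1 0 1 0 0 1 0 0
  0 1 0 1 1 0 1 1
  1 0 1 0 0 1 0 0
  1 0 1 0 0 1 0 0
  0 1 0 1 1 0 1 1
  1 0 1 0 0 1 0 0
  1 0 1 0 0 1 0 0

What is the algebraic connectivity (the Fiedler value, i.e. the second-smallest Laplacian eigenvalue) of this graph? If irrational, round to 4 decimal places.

3

Reading degrees in the order [a, b, c, d, e, f, g, h] gives [5, 3, 5, 3, 3, 5, 3, 3]; set D = diag(5, 3, 5, 3, 3, 5, 3, 3) and form L = D - A. Computing the eigenvalues of L and sorting gives [0, 3, 3, 3, 3, 5, 5, 8]. The Fiedler value lambda_2 = 3 is strictly positive, so the graph is connected. There is one zero in the spectrum, matching the 1 component.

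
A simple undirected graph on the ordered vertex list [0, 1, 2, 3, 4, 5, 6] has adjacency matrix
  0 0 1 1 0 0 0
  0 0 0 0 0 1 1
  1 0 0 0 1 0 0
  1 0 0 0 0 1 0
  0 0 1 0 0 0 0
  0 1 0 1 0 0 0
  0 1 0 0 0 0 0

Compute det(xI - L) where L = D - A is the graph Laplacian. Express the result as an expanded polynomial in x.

x^7 - 12x^6 + 55x^5 - 120x^4 + 126x^3 - 56x^2 + 7x

Reading degrees in the order [0, 1, 2, 3, 4, 5, 6] gives [2, 2, 2, 2, 1, 2, 1]; set D = diag(2, 2, 2, 2, 1, 2, 1) and form L = D - A. Computing det(xI - L) by cofactor expansion (or equivalently via sum-over-permutations) gives x^7 - 12x^6 + 55x^5 - 120x^4 + 126x^3 - 56x^2 + 7x. The constant term is 0 because L is singular (the all-ones vector lies in its kernel). The eigenvalues sum to 12, which equals trace(L) = 2|E|.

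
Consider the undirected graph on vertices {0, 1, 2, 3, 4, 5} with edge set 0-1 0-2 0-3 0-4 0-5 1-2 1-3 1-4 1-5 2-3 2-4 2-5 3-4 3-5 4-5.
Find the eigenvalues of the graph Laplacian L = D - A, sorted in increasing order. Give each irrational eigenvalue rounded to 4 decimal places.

[0, 6, 6, 6, 6, 6]

Each diagonal entry of L is the vertex degree and each off-diagonal entry is -1 where an edge is present, 0 otherwise; in the order [0, 1, 2, 3, 4, 5] the diagonal is [5, 5, 5, 5, 5, 5]. Since every row of L sums to 0, the all-ones vector is in the kernel and 0 is an eigenvalue. The single zero eigenvalue shows the graph is connected. The eigenvalues sum to 30, which equals trace(L) = 2|E|.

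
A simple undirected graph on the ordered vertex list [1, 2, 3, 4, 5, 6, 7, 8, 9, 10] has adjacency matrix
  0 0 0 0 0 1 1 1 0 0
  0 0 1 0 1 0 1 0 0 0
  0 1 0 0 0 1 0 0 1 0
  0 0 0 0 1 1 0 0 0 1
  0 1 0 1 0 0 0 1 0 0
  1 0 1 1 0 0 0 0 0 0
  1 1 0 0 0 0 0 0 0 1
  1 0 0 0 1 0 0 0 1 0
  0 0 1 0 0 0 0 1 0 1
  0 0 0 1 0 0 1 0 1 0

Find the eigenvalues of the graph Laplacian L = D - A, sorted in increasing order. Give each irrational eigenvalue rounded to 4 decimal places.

[0, 2, 2, 2, 2, 2, 5, 5, 5, 5]

With the vertex order [1, 2, 3, 4, 5, 6, 7, 8, 9, 10], the degrees are [3, 3, 3, 3, 3, 3, 3, 3, 3, 3], giving D = diag(3, 3, 3, 3, 3, 3, 3, 3, 3, 3) and L = D - A. Diagonalising L (or applying a numerical eigensolver to the 10x10 matrix) gives the spectrum above.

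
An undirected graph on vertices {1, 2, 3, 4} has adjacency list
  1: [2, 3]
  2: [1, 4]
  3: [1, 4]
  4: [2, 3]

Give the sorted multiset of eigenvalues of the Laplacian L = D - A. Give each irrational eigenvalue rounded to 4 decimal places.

[0, 2, 2, 4]

Reading degrees in the order [1, 2, 3, 4] gives [2, 2, 2, 2]; set D = diag(2, 2, 2, 2) and form L = D - A. Since every row of L sums to 0, the all-ones vector is in the kernel and 0 is an eigenvalue. The single zero eigenvalue shows the graph is connected. By the matrix-tree theorem the graph has (1/4) * product of the nonzero eigenvalues = 4 spanning trees.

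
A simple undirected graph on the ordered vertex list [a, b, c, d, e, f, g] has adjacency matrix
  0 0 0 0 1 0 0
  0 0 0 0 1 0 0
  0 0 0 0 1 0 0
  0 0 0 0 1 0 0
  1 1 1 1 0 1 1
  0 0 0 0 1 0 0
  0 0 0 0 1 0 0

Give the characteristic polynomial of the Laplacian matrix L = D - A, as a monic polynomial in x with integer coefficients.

x^7 - 12x^6 + 45x^5 - 80x^4 + 75x^3 - 36x^2 + 7x

Reading degrees in the order [a, b, c, d, e, f, g] gives [1, 1, 1, 1, 6, 1, 1]; set D = diag(1, 1, 1, 1, 6, 1, 1) and form L = D - A. The eigenvalues of L are [0, 1, 1, 1, 1, 1, 7]; the characteristic polynomial is the product of (x - lambda_i), which multiplies out to x^7 - 12x^6 + 45x^5 - 80x^4 + 75x^3 - 36x^2 + 7x. The constant term is 0 because L is singular (the all-ones vector lies in its kernel).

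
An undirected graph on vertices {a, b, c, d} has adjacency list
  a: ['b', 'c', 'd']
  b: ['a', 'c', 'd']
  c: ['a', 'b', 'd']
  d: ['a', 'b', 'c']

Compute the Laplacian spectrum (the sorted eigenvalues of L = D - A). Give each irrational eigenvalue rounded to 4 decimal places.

Each diagonal entry of L is the vertex degree and each off-diagonal entry is -1 where an edge is present, 0 otherwise; in the order [a, b, c, d] the diagonal is [3, 3, 3, 3]. Since every row of L sums to 0, the all-ones vector is in the kernel and 0 is an eigenvalue. The single zero eigenvalue shows the graph is connected.

[0, 4, 4, 4]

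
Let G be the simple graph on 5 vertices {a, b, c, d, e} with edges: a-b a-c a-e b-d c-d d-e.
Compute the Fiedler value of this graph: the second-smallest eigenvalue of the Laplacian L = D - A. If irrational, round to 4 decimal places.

Each diagonal entry of L is the vertex degree and each off-diagonal entry is -1 where an edge is present, 0 otherwise; in the order [a, b, c, d, e] the diagonal is [3, 2, 2, 3, 2]. Computing the eigenvalues of L and sorting gives [0, 2, 2, 3, 5]. The Fiedler value lambda_2 = 2 is strictly positive, so the graph is connected. By the matrix-tree theorem the graph has (1/5) * product of the nonzero eigenvalues = 12 spanning trees. The eigenvalues sum to 12, which equals trace(L) = 2|E|.

2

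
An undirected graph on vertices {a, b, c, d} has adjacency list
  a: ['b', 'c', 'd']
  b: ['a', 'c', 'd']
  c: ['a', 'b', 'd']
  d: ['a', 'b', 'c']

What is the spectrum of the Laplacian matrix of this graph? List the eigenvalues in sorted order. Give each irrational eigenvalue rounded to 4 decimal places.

[0, 4, 4, 4]

With the vertex order [a, b, c, d], the degrees are [3, 3, 3, 3], giving D = diag(3, 3, 3, 3) and L = D - A. L is symmetric positive semidefinite, so every eigenvalue is real and nonnegative. The single zero eigenvalue shows the graph is connected. By the matrix-tree theorem the graph has (1/4) * product of the nonzero eigenvalues = 16 spanning trees.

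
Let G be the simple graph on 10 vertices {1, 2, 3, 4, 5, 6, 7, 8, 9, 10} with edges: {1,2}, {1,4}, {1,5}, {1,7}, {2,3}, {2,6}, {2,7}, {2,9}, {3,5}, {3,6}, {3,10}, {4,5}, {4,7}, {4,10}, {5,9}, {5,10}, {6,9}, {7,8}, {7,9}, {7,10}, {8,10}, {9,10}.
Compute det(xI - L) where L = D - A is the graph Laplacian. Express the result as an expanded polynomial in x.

x^10 - 44x^9 + 842x^8 - 9182x^7 + 62758x^6 - 278154x^5 + 797183x^4 - 1419730x^3 + 1419966x^2 - 605070x

Each diagonal entry of L is the vertex degree and each off-diagonal entry is -1 where an edge is present, 0 otherwise; in the order [1, 2, 3, 4, 5, 6, 7, 8, 9, 10] the diagonal is [4, 5, 4, 4, 5, 3, 6, 2, 5, 6]. L has integer entries, so p(x) = det(xI - L) has integer coefficients. Expanding the determinant yields x^10 - 44x^9 + 842x^8 - 9182x^7 + 62758x^6 - 278154x^5 + 797183x^4 - 1419730x^3 + 1419966x^2 - 605070x. The constant term is 0 because L is singular (the all-ones vector lies in its kernel). There is one zero in the spectrum, matching the 1 component.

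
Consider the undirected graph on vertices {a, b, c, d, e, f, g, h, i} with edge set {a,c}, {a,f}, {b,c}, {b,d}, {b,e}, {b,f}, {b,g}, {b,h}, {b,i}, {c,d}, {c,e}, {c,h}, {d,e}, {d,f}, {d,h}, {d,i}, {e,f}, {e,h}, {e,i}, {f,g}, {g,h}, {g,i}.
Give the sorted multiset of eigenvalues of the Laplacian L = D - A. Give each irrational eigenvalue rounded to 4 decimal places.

Each diagonal entry of L is the vertex degree and each off-diagonal entry is -1 where an edge is present, 0 otherwise; in the order [a, b, c, d, e, f, g, h, i] the diagonal is [2, 7, 5, 6, 6, 5, 4, 5, 4]. Diagonalising L (or applying a numerical eigensolver to the 9x9 matrix) gives the spectrum above. The single zero eigenvalue shows the graph is connected.

[0, 1.7924, 3.6951, 4.3026, 4.9409, 6.3090, 7, 7.8320, 8.1281]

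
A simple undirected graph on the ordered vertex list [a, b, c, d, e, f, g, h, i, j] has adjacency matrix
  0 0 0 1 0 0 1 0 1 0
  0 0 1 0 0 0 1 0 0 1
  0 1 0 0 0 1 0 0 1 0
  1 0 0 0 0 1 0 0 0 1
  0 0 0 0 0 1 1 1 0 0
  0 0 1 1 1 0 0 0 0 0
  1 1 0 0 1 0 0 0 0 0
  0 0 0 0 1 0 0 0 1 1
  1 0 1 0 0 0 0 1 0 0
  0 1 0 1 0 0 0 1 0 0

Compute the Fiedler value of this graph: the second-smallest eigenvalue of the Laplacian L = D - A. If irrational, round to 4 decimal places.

2

With the vertex order [a, b, c, d, e, f, g, h, i, j], the degrees are [3, 3, 3, 3, 3, 3, 3, 3, 3, 3], giving D = diag(3, 3, 3, 3, 3, 3, 3, 3, 3, 3) and L = D - A. The sorted Laplacian eigenvalues are [0, 2, 2, 2, 2, 2, 5, 5, 5, 5]; the algebraic connectivity is the second entry, 2. The largest eigenvalue, 5, is at most the vertex count 10. The eigenvalues sum to 30, which equals trace(L) = 2|E|.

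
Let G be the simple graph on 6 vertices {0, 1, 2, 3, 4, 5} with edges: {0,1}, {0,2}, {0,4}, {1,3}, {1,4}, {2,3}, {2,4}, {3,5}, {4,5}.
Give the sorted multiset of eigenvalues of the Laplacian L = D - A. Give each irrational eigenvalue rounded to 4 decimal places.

With the vertex order [0, 1, 2, 3, 4, 5], the degrees are [3, 3, 3, 3, 4, 2], giving D = diag(3, 3, 3, 3, 4, 2) and L = D - A. Diagonalising L (or applying a numerical eigensolver to the 6x6 matrix) gives the spectrum above. There is one zero in the spectrum, matching the 1 component.

[0, 1.7857, 3, 3, 4.5392, 5.6751]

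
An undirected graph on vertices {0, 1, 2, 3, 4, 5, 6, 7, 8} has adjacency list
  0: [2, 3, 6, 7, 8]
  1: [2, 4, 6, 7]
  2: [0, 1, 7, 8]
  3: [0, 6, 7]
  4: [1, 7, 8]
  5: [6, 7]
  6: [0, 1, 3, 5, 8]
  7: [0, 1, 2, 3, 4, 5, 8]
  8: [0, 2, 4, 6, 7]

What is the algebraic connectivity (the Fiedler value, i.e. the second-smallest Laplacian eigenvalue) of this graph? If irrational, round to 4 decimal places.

1.8595

With the vertex order [0, 1, 2, 3, 4, 5, 6, 7, 8], the degrees are [5, 4, 4, 3, 3, 2, 5, 7, 5], giving D = diag(5, 4, 4, 3, 3, 2, 5, 7, 5) and L = D - A. Computing the eigenvalues of L and sorting gives [0, 1.8595, 2.3938, 3.3707, 4.1608, 4.8536, 6.2472, 6.7413, 8.3730]. The Fiedler value lambda_2 = 1.8595 is strictly positive, so the graph is connected. There is one zero in the spectrum, matching the 1 component. By the matrix-tree theorem the graph has (1/9) * product of the nonzero eigenvalues = 11872 spanning trees.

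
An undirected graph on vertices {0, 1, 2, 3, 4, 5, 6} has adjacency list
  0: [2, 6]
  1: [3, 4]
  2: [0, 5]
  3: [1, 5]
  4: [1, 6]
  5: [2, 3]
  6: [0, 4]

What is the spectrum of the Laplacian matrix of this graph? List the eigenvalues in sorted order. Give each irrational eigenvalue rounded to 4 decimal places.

Each diagonal entry of L is the vertex degree and each off-diagonal entry is -1 where an edge is present, 0 otherwise; in the order [0, 1, 2, 3, 4, 5, 6] the diagonal is [2, 2, 2, 2, 2, 2, 2]. Diagonalising L (or applying a numerical eigensolver to the 7x7 matrix) gives the spectrum above. There is one zero in the spectrum, matching the 1 component.

[0, 0.7530, 0.7530, 2.4450, 2.4450, 3.8019, 3.8019]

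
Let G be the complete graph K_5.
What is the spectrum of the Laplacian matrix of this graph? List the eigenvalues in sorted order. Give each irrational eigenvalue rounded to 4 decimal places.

The graph has 5 vertices and degree multiset [4, 4, 4, 4, 4]; D is the diagonal matrix of degrees and L = D - A. Since every row of L sums to 0, the all-ones vector is in the kernel and 0 is an eigenvalue. The single zero eigenvalue shows the graph is connected. The largest eigenvalue, 5, is at most the vertex count 5.

[0, 5, 5, 5, 5]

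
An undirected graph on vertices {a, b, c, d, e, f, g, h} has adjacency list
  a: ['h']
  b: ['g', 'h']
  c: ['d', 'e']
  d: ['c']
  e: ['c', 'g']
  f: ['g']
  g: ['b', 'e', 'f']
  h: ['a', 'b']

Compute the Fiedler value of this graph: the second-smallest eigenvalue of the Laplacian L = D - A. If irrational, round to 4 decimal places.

Each diagonal entry of L is the vertex degree and each off-diagonal entry is -1 where an edge is present, 0 otherwise; in the order [a, b, c, d, e, f, g, h] the diagonal is [1, 2, 2, 1, 2, 1, 3, 2]. Computing the eigenvalues of L and sorting gives [0, 0.1981, 0.4915, 1.3204, 1.5550, 2.8258, 3.2470, 4.3623]. The Fiedler value lambda_2 = 0.1981 is strictly positive, so the graph is connected. There is one zero in the spectrum, matching the 1 component. The eigenvalues sum to 14, which equals trace(L) = 2|E|.

0.1981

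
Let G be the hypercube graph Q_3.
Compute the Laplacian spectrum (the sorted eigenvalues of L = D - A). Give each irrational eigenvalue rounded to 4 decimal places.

[0, 2, 2, 2, 4, 4, 4, 6]

The graph has 8 vertices and degree multiset [3, 3, 3, 3, 3, 3, 3, 3]; D is the diagonal matrix of degrees and L = D - A. Since every row of L sums to 0, the all-ones vector is in the kernel and 0 is an eigenvalue. The single zero eigenvalue shows the graph is connected.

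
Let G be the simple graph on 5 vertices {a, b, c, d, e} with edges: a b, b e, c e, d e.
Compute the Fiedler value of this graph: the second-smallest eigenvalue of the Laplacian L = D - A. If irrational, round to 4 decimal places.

0.5188

With the vertex order [a, b, c, d, e], the degrees are [1, 2, 1, 1, 3], giving D = diag(1, 2, 1, 1, 3) and L = D - A. Computing the eigenvalues of L and sorting gives [0, 0.5188, 1, 2.3111, 4.1701]. The Fiedler value lambda_2 = 0.5188 is strictly positive, so the graph is connected.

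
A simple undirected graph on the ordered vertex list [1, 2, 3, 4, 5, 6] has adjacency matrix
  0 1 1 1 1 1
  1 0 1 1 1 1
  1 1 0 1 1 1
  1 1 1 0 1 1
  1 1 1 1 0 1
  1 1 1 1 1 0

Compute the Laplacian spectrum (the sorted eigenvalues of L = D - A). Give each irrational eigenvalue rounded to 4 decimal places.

Reading degrees in the order [1, 2, 3, 4, 5, 6] gives [5, 5, 5, 5, 5, 5]; set D = diag(5, 5, 5, 5, 5, 5) and form L = D - A. Diagonalising L (or applying a numerical eigensolver to the 6x6 matrix) gives the spectrum above. The single zero eigenvalue shows the graph is connected.

[0, 6, 6, 6, 6, 6]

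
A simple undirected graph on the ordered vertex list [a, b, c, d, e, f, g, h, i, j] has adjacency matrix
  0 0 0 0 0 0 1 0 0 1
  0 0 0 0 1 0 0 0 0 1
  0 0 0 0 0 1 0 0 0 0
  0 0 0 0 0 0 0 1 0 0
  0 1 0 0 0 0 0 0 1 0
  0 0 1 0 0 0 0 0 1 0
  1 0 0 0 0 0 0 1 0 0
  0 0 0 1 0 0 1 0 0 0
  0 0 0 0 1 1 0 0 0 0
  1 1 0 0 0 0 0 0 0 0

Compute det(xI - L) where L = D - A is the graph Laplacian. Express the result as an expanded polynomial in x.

Each diagonal entry of L is the vertex degree and each off-diagonal entry is -1 where an edge is present, 0 otherwise; in the order [a, b, c, d, e, f, g, h, i, j] the diagonal is [2, 2, 1, 1, 2, 2, 2, 2, 2, 2]. Computing det(xI - L) by cofactor expansion (or equivalently via sum-over-permutations) gives x^10 - 18x^9 + 136x^8 - 560x^7 + 1365x^6 - 2002x^5 + 1716x^4 - 792x^3 + 165x^2 - 10x. The coefficient of x^9 equals -trace(L) = -18, matching the sum of degrees. The eigenvalues sum to 18, which equals trace(L) = 2|E|. By the matrix-tree theorem the graph has (1/10) * product of the nonzero eigenvalues = 1 spanning tree.

x^10 - 18x^9 + 136x^8 - 560x^7 + 1365x^6 - 2002x^5 + 1716x^4 - 792x^3 + 165x^2 - 10x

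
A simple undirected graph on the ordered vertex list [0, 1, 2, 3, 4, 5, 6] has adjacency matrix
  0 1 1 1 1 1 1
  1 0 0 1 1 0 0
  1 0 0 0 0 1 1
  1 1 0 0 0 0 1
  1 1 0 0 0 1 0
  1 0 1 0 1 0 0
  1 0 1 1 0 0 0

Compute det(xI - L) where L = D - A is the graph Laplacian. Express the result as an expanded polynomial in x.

With the vertex order [0, 1, 2, 3, 4, 5, 6], the degrees are [6, 3, 3, 3, 3, 3, 3], giving D = diag(6, 3, 3, 3, 3, 3, 3) and L = D - A. Computing det(xI - L) by cofactor expansion (or equivalently via sum-over-permutations) gives x^7 - 24x^6 + 231x^5 - 1140x^4 + 3036x^3 - 4128x^2 + 2240x. The coefficient of x^6 equals -trace(L) = -24, matching the sum of degrees. There is one zero in the spectrum, matching the 1 component.

x^7 - 24x^6 + 231x^5 - 1140x^4 + 3036x^3 - 4128x^2 + 2240x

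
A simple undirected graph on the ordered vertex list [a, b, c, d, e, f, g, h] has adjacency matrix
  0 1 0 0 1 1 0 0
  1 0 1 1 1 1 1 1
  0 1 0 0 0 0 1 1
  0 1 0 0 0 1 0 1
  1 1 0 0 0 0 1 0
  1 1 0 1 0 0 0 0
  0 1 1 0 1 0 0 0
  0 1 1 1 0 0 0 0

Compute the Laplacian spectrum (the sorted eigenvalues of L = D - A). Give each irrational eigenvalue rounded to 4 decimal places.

[0, 1.7530, 1.7530, 3.4450, 3.4450, 4.8019, 4.8019, 8]

With the vertex order [a, b, c, d, e, f, g, h], the degrees are [3, 7, 3, 3, 3, 3, 3, 3], giving D = diag(3, 7, 3, 3, 3, 3, 3, 3) and L = D - A. The multiplicity of 0 as a Laplacian eigenvalue equals the number of connected components. The single zero eigenvalue shows the graph is connected. The eigenvalues sum to 28, which equals trace(L) = 2|E|. There is one zero in the spectrum, matching the 1 component.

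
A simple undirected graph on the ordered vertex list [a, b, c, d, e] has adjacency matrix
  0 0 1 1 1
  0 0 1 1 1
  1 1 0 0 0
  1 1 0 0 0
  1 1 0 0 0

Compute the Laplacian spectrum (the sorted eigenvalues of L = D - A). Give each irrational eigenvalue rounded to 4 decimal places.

[0, 2, 2, 3, 5]

Each diagonal entry of L is the vertex degree and each off-diagonal entry is -1 where an edge is present, 0 otherwise; in the order [a, b, c, d, e] the diagonal is [3, 3, 2, 2, 2]. The multiplicity of 0 as a Laplacian eigenvalue equals the number of connected components. The single zero eigenvalue shows the graph is connected. The largest eigenvalue, 5, is at most the vertex count 5. By the matrix-tree theorem the graph has (1/5) * product of the nonzero eigenvalues = 12 spanning trees.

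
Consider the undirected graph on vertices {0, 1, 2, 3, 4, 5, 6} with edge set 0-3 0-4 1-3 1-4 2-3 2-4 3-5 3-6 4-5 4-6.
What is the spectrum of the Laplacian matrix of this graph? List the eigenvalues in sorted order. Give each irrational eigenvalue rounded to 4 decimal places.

[0, 2, 2, 2, 2, 5, 7]

With the vertex order [0, 1, 2, 3, 4, 5, 6], the degrees are [2, 2, 2, 5, 5, 2, 2], giving D = diag(2, 2, 2, 5, 5, 2, 2) and L = D - A. Since every row of L sums to 0, the all-ones vector is in the kernel and 0 is an eigenvalue. The single zero eigenvalue shows the graph is connected. The eigenvalues sum to 20, which equals trace(L) = 2|E|. The largest eigenvalue, 7, is at most the vertex count 7.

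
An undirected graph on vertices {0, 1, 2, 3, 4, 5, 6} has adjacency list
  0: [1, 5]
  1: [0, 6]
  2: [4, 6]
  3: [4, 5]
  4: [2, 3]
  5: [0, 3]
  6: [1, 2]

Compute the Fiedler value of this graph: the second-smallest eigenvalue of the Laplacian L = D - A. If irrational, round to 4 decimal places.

0.7530

With the vertex order [0, 1, 2, 3, 4, 5, 6], the degrees are [2, 2, 2, 2, 2, 2, 2], giving D = diag(2, 2, 2, 2, 2, 2, 2) and L = D - A. The smallest Laplacian eigenvalue is always 0. The next one, lambda_2 = 0.7530, measures how hard the graph is to disconnect: larger values mean better connectivity. The largest eigenvalue, 3.8019, is at most the vertex count 7. There is one zero in the spectrum, matching the 1 component.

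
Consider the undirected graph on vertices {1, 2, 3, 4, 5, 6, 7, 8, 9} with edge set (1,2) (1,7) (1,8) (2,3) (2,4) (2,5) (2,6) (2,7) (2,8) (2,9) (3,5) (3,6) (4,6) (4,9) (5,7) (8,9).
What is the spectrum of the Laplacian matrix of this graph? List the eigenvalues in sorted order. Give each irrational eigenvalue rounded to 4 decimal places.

[0, 1.5858, 1.5858, 3, 3, 4.4142, 4.4142, 5, 9]

With the vertex order [1, 2, 3, 4, 5, 6, 7, 8, 9], the degrees are [3, 8, 3, 3, 3, 3, 3, 3, 3], giving D = diag(3, 8, 3, 3, 3, 3, 3, 3, 3) and L = D - A. L is symmetric positive semidefinite, so every eigenvalue is real and nonnegative. The eigenvalues sum to 32, which equals trace(L) = 2|E|.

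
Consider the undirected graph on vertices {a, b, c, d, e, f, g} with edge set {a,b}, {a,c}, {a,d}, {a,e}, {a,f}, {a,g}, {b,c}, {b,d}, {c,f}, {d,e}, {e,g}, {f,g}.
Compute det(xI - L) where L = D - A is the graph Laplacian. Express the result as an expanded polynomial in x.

Each diagonal entry of L is the vertex degree and each off-diagonal entry is -1 where an edge is present, 0 otherwise; in the order [a, b, c, d, e, f, g] the diagonal is [6, 3, 3, 3, 3, 3, 3]. The eigenvalues of L are [0, 2, 2, 4, 4, 5, 7]; the characteristic polynomial is the product of (x - lambda_i), which multiplies out to x^7 - 24x^6 + 231x^5 - 1140x^4 + 3036x^3 - 4128x^2 + 2240x. The constant term is 0 because L is singular (the all-ones vector lies in its kernel). The largest eigenvalue, 7, is at most the vertex count 7.

x^7 - 24x^6 + 231x^5 - 1140x^4 + 3036x^3 - 4128x^2 + 2240x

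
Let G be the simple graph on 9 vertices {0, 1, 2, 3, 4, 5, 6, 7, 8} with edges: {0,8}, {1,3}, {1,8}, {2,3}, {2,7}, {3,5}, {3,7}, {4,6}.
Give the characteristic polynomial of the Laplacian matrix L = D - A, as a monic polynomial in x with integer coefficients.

x^9 - 16x^8 + 102x^7 - 334x^6 + 600x^5 - 580x^4 + 269x^3 - 42x^2

With the vertex order [0, 1, 2, 3, 4, 5, 6, 7, 8], the degrees are [1, 2, 2, 4, 1, 1, 1, 2, 2], giving D = diag(1, 2, 2, 4, 1, 1, 1, 2, 2) and L = D - A. L has integer entries, so p(x) = det(xI - L) has integer coefficients. Expanding the determinant yields x^9 - 16x^8 + 102x^7 - 334x^6 + 600x^5 - 580x^4 + 269x^3 - 42x^2. The coefficient of x^8 equals -trace(L) = -16, matching the sum of degrees. The largest eigenvalue, 5.0965, is at most the vertex count 9.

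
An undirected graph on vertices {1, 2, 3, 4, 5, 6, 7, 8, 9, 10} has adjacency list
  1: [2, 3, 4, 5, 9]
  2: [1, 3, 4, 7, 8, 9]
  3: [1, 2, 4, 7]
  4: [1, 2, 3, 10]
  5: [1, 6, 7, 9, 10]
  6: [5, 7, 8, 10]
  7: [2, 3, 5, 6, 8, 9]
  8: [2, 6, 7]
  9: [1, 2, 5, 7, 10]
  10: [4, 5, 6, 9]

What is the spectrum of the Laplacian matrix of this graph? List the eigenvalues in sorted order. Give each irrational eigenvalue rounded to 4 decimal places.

Reading degrees in the order [1, 2, 3, 4, 5, 6, 7, 8, 9, 10] gives [5, 6, 4, 4, 5, 4, 6, 3, 5, 4]; set D = diag(5, 6, 4, 4, 5, 4, 6, 3, 5, 4) and form L = D - A. L is symmetric positive semidefinite, so every eigenvalue is real and nonnegative. There is one zero in the spectrum, matching the 1 component.

[0, 2.1525, 2.6848, 3.9130, 4.4904, 5.3212, 6, 6.3059, 7.3300, 7.8023]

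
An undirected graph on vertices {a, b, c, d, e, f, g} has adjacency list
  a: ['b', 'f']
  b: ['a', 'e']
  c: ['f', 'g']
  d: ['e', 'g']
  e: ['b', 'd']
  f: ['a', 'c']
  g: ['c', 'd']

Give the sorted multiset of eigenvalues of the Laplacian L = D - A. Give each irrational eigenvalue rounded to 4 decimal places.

Reading degrees in the order [a, b, c, d, e, f, g] gives [2, 2, 2, 2, 2, 2, 2]; set D = diag(2, 2, 2, 2, 2, 2, 2) and form L = D - A. The multiplicity of 0 as a Laplacian eigenvalue equals the number of connected components. The single zero eigenvalue shows the graph is connected. By the matrix-tree theorem the graph has (1/7) * product of the nonzero eigenvalues = 7 spanning trees.

[0, 0.7530, 0.7530, 2.4450, 2.4450, 3.8019, 3.8019]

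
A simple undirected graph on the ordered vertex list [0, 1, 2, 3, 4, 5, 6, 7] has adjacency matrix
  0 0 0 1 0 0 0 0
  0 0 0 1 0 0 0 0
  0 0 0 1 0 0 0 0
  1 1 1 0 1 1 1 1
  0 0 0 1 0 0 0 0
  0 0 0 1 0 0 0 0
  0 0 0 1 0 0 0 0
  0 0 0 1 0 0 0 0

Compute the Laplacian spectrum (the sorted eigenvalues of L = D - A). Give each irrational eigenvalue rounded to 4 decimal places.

Each diagonal entry of L is the vertex degree and each off-diagonal entry is -1 where an edge is present, 0 otherwise; in the order [0, 1, 2, 3, 4, 5, 6, 7] the diagonal is [1, 1, 1, 7, 1, 1, 1, 1]. L is symmetric positive semidefinite, so every eigenvalue is real and nonnegative. The eigenvalues sum to 14, which equals trace(L) = 2|E|.

[0, 1, 1, 1, 1, 1, 1, 8]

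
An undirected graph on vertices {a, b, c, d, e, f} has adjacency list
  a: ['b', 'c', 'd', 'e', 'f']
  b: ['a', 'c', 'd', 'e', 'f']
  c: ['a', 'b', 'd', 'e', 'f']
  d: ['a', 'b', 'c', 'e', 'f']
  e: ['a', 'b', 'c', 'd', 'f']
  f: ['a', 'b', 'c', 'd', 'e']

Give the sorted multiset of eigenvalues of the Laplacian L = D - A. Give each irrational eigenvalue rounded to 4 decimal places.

[0, 6, 6, 6, 6, 6]

With the vertex order [a, b, c, d, e, f], the degrees are [5, 5, 5, 5, 5, 5], giving D = diag(5, 5, 5, 5, 5, 5) and L = D - A. Since every row of L sums to 0, the all-ones vector is in the kernel and 0 is an eigenvalue. The eigenvalues sum to 30, which equals trace(L) = 2|E|. By the matrix-tree theorem the graph has (1/6) * product of the nonzero eigenvalues = 1296 spanning trees.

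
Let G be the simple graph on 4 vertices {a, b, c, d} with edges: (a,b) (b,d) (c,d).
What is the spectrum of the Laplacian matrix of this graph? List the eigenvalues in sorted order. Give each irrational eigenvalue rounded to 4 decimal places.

Reading degrees in the order [a, b, c, d] gives [1, 2, 1, 2]; set D = diag(1, 2, 1, 2) and form L = D - A. The multiplicity of 0 as a Laplacian eigenvalue equals the number of connected components. The single zero eigenvalue shows the graph is connected. The largest eigenvalue, 3.4142, is at most the vertex count 4.

[0, 0.5858, 2, 3.4142]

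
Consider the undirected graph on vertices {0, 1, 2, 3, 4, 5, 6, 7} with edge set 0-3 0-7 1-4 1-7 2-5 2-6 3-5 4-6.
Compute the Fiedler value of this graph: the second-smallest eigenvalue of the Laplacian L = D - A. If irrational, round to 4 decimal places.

Each diagonal entry of L is the vertex degree and each off-diagonal entry is -1 where an edge is present, 0 otherwise; in the order [0, 1, 2, 3, 4, 5, 6, 7] the diagonal is [2, 2, 2, 2, 2, 2, 2, 2]. Computing the eigenvalues of L and sorting gives [0, 0.5858, 0.5858, 2, 2, 3.4142, 3.4142, 4]. The Fiedler value lambda_2 = 0.5858 is strictly positive, so the graph is connected. By the matrix-tree theorem the graph has (1/8) * product of the nonzero eigenvalues = 8 spanning trees.

0.5858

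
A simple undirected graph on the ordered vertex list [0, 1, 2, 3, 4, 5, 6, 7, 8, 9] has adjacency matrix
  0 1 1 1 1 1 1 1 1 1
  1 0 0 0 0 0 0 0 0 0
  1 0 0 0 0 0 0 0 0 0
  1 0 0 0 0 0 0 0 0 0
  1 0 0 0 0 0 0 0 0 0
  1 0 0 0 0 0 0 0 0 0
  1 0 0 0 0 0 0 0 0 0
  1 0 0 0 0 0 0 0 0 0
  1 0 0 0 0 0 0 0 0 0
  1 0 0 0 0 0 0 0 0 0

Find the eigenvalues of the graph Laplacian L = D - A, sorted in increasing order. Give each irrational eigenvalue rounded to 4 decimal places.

Each diagonal entry of L is the vertex degree and each off-diagonal entry is -1 where an edge is present, 0 otherwise; in the order [0, 1, 2, 3, 4, 5, 6, 7, 8, 9] the diagonal is [9, 1, 1, 1, 1, 1, 1, 1, 1, 1]. Since every row of L sums to 0, the all-ones vector is in the kernel and 0 is an eigenvalue. There is one zero in the spectrum, matching the 1 component. By the matrix-tree theorem the graph has (1/10) * product of the nonzero eigenvalues = 1 spanning tree.

[0, 1, 1, 1, 1, 1, 1, 1, 1, 10]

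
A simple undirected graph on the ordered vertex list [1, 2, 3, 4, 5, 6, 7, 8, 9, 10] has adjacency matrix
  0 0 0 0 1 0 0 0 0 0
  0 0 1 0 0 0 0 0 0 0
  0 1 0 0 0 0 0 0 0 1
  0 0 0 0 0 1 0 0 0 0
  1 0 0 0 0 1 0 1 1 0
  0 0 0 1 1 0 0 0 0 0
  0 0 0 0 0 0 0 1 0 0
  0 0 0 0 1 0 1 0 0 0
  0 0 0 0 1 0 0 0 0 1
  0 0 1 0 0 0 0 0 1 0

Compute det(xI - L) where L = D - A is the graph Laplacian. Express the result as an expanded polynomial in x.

With the vertex order [1, 2, 3, 4, 5, 6, 7, 8, 9, 10], the degrees are [1, 1, 2, 1, 4, 2, 1, 2, 2, 2], giving D = diag(1, 1, 2, 1, 4, 2, 1, 2, 2, 2) and L = D - A. L has integer entries, so p(x) = det(xI - L) has integer coefficients. Expanding the determinant yields x^10 - 18x^9 + 133x^8 - 526x^7 + 1214x^6 - 1670x^5 + 1343x^4 - 596x^3 + 129x^2 - 10x. The constant term is 0 because L is singular (the all-ones vector lies in its kernel).

x^10 - 18x^9 + 133x^8 - 526x^7 + 1214x^6 - 1670x^5 + 1343x^4 - 596x^3 + 129x^2 - 10x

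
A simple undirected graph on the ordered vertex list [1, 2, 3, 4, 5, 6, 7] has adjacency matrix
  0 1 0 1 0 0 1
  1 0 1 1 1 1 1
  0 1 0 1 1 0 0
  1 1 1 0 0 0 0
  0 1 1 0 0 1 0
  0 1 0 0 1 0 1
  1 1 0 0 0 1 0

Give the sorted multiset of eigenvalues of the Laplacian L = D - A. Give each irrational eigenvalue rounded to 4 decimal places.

[0, 2, 2, 4, 4, 5, 7]

Each diagonal entry of L is the vertex degree and each off-diagonal entry is -1 where an edge is present, 0 otherwise; in the order [1, 2, 3, 4, 5, 6, 7] the diagonal is [3, 6, 3, 3, 3, 3, 3]. Since every row of L sums to 0, the all-ones vector is in the kernel and 0 is an eigenvalue. The single zero eigenvalue shows the graph is connected. The largest eigenvalue, 7, is at most the vertex count 7.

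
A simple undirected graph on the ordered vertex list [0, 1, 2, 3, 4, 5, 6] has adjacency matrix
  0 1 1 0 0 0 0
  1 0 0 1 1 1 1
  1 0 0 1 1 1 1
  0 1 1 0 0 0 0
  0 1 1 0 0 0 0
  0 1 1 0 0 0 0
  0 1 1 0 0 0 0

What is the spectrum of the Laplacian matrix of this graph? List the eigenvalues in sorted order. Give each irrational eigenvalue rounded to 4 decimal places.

Reading degrees in the order [0, 1, 2, 3, 4, 5, 6] gives [2, 5, 5, 2, 2, 2, 2]; set D = diag(2, 5, 5, 2, 2, 2, 2) and form L = D - A. L is symmetric positive semidefinite, so every eigenvalue is real and nonnegative. The eigenvalues sum to 20, which equals trace(L) = 2|E|.

[0, 2, 2, 2, 2, 5, 7]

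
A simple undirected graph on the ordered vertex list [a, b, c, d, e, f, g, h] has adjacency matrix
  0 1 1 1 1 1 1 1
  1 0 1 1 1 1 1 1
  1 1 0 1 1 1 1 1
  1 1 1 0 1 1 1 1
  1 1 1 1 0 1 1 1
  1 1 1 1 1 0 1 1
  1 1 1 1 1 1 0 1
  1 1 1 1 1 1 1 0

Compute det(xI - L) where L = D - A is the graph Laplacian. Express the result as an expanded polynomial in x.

x^8 - 56x^7 + 1344x^6 - 17920x^5 + 143360x^4 - 688128x^3 + 1835008x^2 - 2097152x

Each diagonal entry of L is the vertex degree and each off-diagonal entry is -1 where an edge is present, 0 otherwise; in the order [a, b, c, d, e, f, g, h] the diagonal is [7, 7, 7, 7, 7, 7, 7, 7]. L has integer entries, so p(x) = det(xI - L) has integer coefficients. Expanding the determinant yields x^8 - 56x^7 + 1344x^6 - 17920x^5 + 143360x^4 - 688128x^3 + 1835008x^2 - 2097152x. The coefficient of x^7 equals -trace(L) = -56, matching the sum of degrees. The largest eigenvalue, 8, is at most the vertex count 8.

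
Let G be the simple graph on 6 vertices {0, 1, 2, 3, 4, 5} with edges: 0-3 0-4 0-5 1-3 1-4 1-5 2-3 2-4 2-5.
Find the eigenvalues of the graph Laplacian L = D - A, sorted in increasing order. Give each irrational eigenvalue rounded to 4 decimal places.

With the vertex order [0, 1, 2, 3, 4, 5], the degrees are [3, 3, 3, 3, 3, 3], giving D = diag(3, 3, 3, 3, 3, 3) and L = D - A. Since every row of L sums to 0, the all-ones vector is in the kernel and 0 is an eigenvalue. The single zero eigenvalue shows the graph is connected. There is one zero in the spectrum, matching the 1 component. The eigenvalues sum to 18, which equals trace(L) = 2|E|.

[0, 3, 3, 3, 3, 6]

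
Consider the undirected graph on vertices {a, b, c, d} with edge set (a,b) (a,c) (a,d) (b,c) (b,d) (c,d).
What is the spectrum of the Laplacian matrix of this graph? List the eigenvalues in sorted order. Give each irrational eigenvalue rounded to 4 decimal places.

[0, 4, 4, 4]

Each diagonal entry of L is the vertex degree and each off-diagonal entry is -1 where an edge is present, 0 otherwise; in the order [a, b, c, d] the diagonal is [3, 3, 3, 3]. Since every row of L sums to 0, the all-ones vector is in the kernel and 0 is an eigenvalue. The eigenvalues sum to 12, which equals trace(L) = 2|E|. There is one zero in the spectrum, matching the 1 component.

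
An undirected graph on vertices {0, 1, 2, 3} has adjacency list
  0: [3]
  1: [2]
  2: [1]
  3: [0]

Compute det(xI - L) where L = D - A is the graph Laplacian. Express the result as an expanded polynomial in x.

Each diagonal entry of L is the vertex degree and each off-diagonal entry is -1 where an edge is present, 0 otherwise; in the order [0, 1, 2, 3] the diagonal is [1, 1, 1, 1]. L has integer entries, so p(x) = det(xI - L) has integer coefficients. Expanding the determinant yields x^4 - 4x^3 + 4x^2. The coefficient of x^3 equals -trace(L) = -4, matching the sum of degrees. The eigenvalues sum to 4, which equals trace(L) = 2|E|. The largest eigenvalue, 2, is at most the vertex count 4.

x^4 - 4x^3 + 4x^2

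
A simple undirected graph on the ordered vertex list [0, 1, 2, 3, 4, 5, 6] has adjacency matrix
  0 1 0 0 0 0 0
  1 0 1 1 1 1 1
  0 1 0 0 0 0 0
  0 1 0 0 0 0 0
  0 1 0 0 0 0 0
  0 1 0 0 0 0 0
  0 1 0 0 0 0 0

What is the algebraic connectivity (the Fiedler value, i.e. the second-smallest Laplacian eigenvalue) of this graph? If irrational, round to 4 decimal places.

1

Reading degrees in the order [0, 1, 2, 3, 4, 5, 6] gives [1, 6, 1, 1, 1, 1, 1]; set D = diag(1, 6, 1, 1, 1, 1, 1) and form L = D - A. Computing the eigenvalues of L and sorting gives [0, 1, 1, 1, 1, 1, 7]. The Fiedler value lambda_2 = 1 is strictly positive, so the graph is connected.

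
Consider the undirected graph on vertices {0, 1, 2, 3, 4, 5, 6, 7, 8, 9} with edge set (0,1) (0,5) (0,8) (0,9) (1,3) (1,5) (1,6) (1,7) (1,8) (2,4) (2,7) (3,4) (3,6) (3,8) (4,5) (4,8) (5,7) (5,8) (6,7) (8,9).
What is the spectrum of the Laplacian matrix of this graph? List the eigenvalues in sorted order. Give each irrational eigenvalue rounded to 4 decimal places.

[0, 1.2666, 1.8960, 2.8770, 3.3183, 4.6195, 5.1867, 6.3978, 6.9847, 7.4534]

Reading degrees in the order [0, 1, 2, 3, 4, 5, 6, 7, 8, 9] gives [4, 6, 2, 4, 4, 5, 3, 4, 6, 2]; set D = diag(4, 6, 2, 4, 4, 5, 3, 4, 6, 2) and form L = D - A. Diagonalising L (or applying a numerical eigensolver to the 10x10 matrix) gives the spectrum above.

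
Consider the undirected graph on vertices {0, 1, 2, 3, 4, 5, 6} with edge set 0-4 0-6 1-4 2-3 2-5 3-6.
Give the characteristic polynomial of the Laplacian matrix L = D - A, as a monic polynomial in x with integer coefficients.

x^7 - 12x^6 + 55x^5 - 120x^4 + 126x^3 - 56x^2 + 7x

Each diagonal entry of L is the vertex degree and each off-diagonal entry is -1 where an edge is present, 0 otherwise; in the order [0, 1, 2, 3, 4, 5, 6] the diagonal is [2, 1, 2, 2, 2, 1, 2]. Computing det(xI - L) by cofactor expansion (or equivalently via sum-over-permutations) gives x^7 - 12x^6 + 55x^5 - 120x^4 + 126x^3 - 56x^2 + 7x. Since p(0) = det(-L) = 0, x divides p(x). The largest eigenvalue, 3.8019, is at most the vertex count 7.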